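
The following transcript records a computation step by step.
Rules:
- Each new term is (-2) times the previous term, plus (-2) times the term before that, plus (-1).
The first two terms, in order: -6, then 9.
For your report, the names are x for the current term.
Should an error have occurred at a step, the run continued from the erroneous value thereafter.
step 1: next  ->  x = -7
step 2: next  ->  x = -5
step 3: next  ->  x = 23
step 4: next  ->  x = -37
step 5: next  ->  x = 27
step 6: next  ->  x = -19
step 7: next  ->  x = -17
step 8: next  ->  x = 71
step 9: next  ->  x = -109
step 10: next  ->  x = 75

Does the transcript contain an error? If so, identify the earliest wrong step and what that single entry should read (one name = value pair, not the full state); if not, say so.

step 1: x = -2*(9) + (-2)*(-6) + (-1) = -7 -> verified
step 2: x = -2*(-7) + (-2)*(9) + (-1) = -5 -> confirmed correct
step 3: x = -2*(-5) + (-2)*(-7) + (-1) = 23 -> matches
step 4: x = -2*(23) + (-2)*(-5) + (-1) = -37 -> agrees with the transcript
step 5: x = -2*(-37) + (-2)*(23) + (-1) = 27 -> checks out
step 6: x = -2*(27) + (-2)*(-37) + (-1) = 19 -> the recorded entry deviates here
The earliest wrong entry is at step 6: it should read x = 19.

step 6, x = 19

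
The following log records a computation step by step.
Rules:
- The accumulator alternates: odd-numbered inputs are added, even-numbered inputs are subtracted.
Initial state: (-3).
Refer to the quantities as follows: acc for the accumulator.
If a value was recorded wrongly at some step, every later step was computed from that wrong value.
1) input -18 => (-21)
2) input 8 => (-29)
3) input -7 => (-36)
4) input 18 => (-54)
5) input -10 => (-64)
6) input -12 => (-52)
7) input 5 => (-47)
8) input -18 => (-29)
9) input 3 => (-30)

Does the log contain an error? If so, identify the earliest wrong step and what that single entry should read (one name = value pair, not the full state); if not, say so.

step 9, acc = -26

Step 1: acc = -3 + -18 = -21 — confirmed correct.
Step 2: acc = -21 - 8 = -29 — in agreement.
Step 3: acc = -29 + -7 = -36 — verified.
Step 4: acc = -36 - 18 = -54 — same as recorded.
Step 5: acc = -54 + -10 = -64 — confirmed correct.
Step 6: acc = -64 - -12 = -52 — in agreement.
Step 7: acc = -52 + 5 = -47 — exactly as logged.
Step 8: acc = -47 - -18 = -29 — verified.
Step 9: acc = -29 + 3 = -26 — not what was recorded.
So the first discrepancy is step 9, where the right value is acc = -26.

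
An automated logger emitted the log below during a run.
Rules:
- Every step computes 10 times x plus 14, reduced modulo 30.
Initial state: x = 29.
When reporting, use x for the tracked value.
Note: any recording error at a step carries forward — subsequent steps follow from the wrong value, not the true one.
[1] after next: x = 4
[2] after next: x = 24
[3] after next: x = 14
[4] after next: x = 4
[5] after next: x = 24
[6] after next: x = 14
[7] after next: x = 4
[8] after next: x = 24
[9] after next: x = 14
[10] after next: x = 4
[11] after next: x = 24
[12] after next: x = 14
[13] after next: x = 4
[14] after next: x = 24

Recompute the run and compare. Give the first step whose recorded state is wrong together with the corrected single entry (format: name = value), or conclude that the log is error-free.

Step 1: x = (10*29 + 14) mod 30 = 4 — no discrepancy.
Step 2: x = (10*4 + 14) mod 30 = 24 — same as recorded.
Step 3: x = (10*24 + 14) mod 30 = 14 — in agreement.
Step 4: x = (10*14 + 14) mod 30 = 4 — no discrepancy.
Step 5: x = (10*4 + 14) mod 30 = 24 — verified.
Step 6: x = (10*24 + 14) mod 30 = 14 — verified.
Step 7: x = (10*14 + 14) mod 30 = 4 — consistent with the log.
Step 8: x = (10*4 + 14) mod 30 = 24 — in agreement.
Step 9: x = (10*24 + 14) mod 30 = 14 — checks out.
Step 10: x = (10*14 + 14) mod 30 = 4 — matches.
Step 11: x = (10*4 + 14) mod 30 = 24 — confirmed correct.
Step 12: x = (10*24 + 14) mod 30 = 14 — same as recorded.
Step 13: x = (10*14 + 14) mod 30 = 4 — checks out.
Step 14: x = (10*4 + 14) mod 30 = 24 — checks out.
No step deviates from the rules.

no error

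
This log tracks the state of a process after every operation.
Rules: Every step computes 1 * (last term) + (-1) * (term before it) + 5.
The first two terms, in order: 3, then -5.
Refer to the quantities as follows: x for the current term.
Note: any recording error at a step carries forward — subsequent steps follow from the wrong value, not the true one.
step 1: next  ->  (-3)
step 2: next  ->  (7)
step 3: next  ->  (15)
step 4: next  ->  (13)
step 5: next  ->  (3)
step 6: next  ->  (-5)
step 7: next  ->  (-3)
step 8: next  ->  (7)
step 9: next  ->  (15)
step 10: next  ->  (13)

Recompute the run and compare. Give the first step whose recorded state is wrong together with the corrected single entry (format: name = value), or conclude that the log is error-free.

no error

step 1: x = 1*(-5) + (-1)*(3) + (5) = -3 -> checks out
step 2: x = 1*(-3) + (-1)*(-5) + (5) = 7 -> confirmed correct
step 3: x = 1*(7) + (-1)*(-3) + (5) = 15 -> matches
step 4: x = 1*(15) + (-1)*(7) + (5) = 13 -> in agreement
step 5: x = 1*(13) + (-1)*(15) + (5) = 3 -> consistent with the log
step 6: x = 1*(3) + (-1)*(13) + (5) = -5 -> verified
step 7: x = 1*(-5) + (-1)*(3) + (5) = -3 -> exactly as logged
step 8: x = 1*(-3) + (-1)*(-5) + (5) = 7 -> matches
step 9: x = 1*(7) + (-1)*(-3) + (5) = 15 -> confirmed correct
step 10: x = 1*(15) + (-1)*(7) + (5) = 13 -> verified
The whole run recomputes cleanly — no discrepancies.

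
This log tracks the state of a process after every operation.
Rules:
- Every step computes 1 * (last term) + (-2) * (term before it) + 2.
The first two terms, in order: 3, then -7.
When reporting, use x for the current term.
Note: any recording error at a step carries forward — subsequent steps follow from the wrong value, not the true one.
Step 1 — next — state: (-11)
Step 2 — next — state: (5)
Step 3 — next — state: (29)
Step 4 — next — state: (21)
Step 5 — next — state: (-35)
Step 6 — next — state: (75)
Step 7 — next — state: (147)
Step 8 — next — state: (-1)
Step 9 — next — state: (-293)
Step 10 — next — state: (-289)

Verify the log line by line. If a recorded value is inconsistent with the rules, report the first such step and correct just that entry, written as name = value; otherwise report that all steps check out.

step 6, x = -75

Step 1: x = 1*(-7) + (-2)*(3) + (2) = -11 — matches.
Step 2: x = 1*(-11) + (-2)*(-7) + (2) = 5 — in agreement.
Step 3: x = 1*(5) + (-2)*(-11) + (2) = 29 — same as recorded.
Step 4: x = 1*(29) + (-2)*(5) + (2) = 21 — in agreement.
Step 5: x = 1*(21) + (-2)*(29) + (2) = -35 — no discrepancy.
Step 6: x = 1*(-35) + (-2)*(21) + (2) = -75 — the recorded entry deviates here.
Conclusion: step 6 carries the first error; the entry should be x = -75.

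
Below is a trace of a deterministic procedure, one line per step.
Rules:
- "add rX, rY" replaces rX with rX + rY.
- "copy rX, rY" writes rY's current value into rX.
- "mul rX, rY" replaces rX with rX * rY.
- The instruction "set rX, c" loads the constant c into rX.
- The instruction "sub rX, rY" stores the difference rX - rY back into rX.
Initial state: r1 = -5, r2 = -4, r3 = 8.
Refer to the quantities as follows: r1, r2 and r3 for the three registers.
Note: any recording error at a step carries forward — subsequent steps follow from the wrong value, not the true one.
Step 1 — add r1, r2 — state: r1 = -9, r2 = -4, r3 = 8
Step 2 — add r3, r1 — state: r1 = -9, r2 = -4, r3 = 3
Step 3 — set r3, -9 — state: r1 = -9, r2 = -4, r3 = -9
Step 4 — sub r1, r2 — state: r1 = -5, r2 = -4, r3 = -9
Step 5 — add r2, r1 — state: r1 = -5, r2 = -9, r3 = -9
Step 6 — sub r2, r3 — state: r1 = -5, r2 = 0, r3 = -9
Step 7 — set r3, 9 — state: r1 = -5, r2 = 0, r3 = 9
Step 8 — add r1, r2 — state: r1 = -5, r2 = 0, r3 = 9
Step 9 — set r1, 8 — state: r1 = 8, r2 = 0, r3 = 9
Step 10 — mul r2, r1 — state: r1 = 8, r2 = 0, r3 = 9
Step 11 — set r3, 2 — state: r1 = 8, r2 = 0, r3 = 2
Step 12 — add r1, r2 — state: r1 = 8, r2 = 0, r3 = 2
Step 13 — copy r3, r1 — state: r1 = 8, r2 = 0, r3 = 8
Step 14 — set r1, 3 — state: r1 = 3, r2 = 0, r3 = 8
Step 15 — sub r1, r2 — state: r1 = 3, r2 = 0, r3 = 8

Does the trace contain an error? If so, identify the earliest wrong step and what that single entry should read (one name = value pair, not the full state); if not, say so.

Recomputing the run from the initial state:
step 1: r1 = -9, r2 = -4, r3 = 8
step 2: r1 = -9, r2 = -4, r3 = -1
step 3: r1 = -9, r2 = -4, r3 = -9
step 4: r1 = -5, r2 = -4, r3 = -9
step 5: r1 = -5, r2 = -9, r3 = -9
step 6: r1 = -5, r2 = 0, r3 = -9
step 7: r1 = -5, r2 = 0, r3 = 9
step 8: r1 = -5, r2 = 0, r3 = 9
step 9: r1 = 8, r2 = 0, r3 = 9
step 10: r1 = 8, r2 = 0, r3 = 9
step 11: r1 = 8, r2 = 0, r3 = 2
step 12: r1 = 8, r2 = 0, r3 = 2
step 13: r1 = 8, r2 = 0, r3 = 8
step 14: r1 = 3, r2 = 0, r3 = 8
step 15: r1 = 3, r2 = 0, r3 = 8
The first disagreement with the trace is at step 2, where the value should be r3 = -1.

step 2, r3 = -1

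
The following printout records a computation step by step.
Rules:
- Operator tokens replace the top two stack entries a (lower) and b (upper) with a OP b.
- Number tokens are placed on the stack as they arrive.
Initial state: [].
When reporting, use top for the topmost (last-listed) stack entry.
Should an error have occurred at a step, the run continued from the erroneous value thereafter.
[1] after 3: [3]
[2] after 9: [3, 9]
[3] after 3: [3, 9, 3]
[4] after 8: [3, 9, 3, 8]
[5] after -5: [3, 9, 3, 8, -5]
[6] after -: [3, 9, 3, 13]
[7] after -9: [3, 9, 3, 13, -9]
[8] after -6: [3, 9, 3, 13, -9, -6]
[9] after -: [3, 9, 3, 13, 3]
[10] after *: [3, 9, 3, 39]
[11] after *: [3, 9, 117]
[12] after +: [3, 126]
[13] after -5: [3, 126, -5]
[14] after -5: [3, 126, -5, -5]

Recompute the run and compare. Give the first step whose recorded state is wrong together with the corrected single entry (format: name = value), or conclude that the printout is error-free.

step 9, top = -3

step 1: push 3: top = 3 -> agrees with the printout
step 2: push 9: top = 9 -> agrees with the printout
step 3: push 3: top = 3 -> exactly as logged
step 4: push 8: top = 8 -> in agreement
step 5: push -5: top = -5 -> agrees with the printout
step 6: 8 - -5 = 13 -> confirmed correct
step 7: push -9: top = -9 -> no discrepancy
step 8: push -6: top = -6 -> verified
step 9: -9 - -6 = -3 -> first mismatch against the printout
First incorrect step: 9; the correct value is top = -3.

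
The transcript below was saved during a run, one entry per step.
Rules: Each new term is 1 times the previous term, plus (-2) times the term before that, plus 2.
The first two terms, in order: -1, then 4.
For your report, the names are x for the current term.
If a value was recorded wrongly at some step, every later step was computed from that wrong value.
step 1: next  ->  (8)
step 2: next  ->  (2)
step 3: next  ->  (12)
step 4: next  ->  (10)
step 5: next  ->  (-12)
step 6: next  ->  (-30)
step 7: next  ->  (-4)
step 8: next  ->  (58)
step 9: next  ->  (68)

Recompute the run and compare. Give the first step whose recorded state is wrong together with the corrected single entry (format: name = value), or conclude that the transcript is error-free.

step 1: x = 1*(4) + (-2)*(-1) + (2) = 8 -> exactly as logged
step 2: x = 1*(8) + (-2)*(4) + (2) = 2 -> in agreement
step 3: x = 1*(2) + (-2)*(8) + (2) = -12 -> the entry is off here
The earliest wrong entry is at step 3: it should read x = -12.

step 3, x = -12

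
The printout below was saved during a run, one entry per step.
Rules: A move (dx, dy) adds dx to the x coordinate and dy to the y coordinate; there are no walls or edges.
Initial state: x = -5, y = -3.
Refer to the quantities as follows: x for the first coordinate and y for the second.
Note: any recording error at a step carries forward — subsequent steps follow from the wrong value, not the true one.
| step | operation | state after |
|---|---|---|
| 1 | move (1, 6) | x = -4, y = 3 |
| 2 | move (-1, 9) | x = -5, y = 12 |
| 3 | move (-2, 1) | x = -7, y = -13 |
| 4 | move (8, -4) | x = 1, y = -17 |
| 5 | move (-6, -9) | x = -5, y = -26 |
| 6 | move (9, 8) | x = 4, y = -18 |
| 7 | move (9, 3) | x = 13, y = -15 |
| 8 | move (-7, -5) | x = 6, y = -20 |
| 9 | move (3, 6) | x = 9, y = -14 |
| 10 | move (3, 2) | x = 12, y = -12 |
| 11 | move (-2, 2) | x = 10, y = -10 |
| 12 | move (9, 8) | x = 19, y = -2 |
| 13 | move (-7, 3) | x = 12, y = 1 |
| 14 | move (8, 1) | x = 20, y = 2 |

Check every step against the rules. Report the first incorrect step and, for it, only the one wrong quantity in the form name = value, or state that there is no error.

step 3, y = 13

step 1: x = -5 + (1) = -4, y = -3 + (6) = 3 -> agrees with the printout
step 2: x = -4 + (-1) = -5, y = 3 + (9) = 12 -> in agreement
step 3: x = -5 + (-2) = -7, y = 12 + (1) = 13 -> not what was recorded
The earliest wrong entry is at step 3: it should read y = 13.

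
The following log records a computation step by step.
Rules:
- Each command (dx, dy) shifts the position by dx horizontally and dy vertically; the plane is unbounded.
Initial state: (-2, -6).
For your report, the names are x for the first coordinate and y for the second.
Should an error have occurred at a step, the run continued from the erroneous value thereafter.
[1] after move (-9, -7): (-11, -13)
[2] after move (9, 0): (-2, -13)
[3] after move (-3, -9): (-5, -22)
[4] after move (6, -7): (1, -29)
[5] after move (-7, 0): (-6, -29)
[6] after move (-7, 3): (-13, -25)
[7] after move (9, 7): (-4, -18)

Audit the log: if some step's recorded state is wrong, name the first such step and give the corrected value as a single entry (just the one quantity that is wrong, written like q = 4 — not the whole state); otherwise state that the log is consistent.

step 1: x = -2 + (-9) = -11, y = -6 + (-7) = -13 -> checks out
step 2: x = -11 + (9) = -2, y = -13 + (0) = -13 -> checks out
step 3: x = -2 + (-3) = -5, y = -13 + (-9) = -22 -> exactly as logged
step 4: x = -5 + (6) = 1, y = -22 + (-7) = -29 -> in agreement
step 5: x = 1 + (-7) = -6, y = -29 + (0) = -29 -> confirmed correct
step 6: x = -6 + (-7) = -13, y = -29 + (3) = -26 -> the log has a different value
First incorrect step: 6; the correct value is y = -26.

step 6, y = -26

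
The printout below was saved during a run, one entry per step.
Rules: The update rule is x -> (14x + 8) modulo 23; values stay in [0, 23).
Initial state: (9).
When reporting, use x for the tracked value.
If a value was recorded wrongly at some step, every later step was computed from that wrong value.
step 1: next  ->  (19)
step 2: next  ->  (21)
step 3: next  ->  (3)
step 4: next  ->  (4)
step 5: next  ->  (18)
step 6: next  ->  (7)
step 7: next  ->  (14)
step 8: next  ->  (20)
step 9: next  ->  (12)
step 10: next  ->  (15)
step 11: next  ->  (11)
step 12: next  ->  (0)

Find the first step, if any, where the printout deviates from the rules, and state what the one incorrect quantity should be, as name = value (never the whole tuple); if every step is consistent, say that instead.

1. x = (14*9 + 8) mod 23 = 19 (exactly as logged)
2. x = (14*19 + 8) mod 23 = 21 (in agreement)
3. x = (14*21 + 8) mod 23 = 3 (checks out)
4. x = (14*3 + 8) mod 23 = 4 (consistent with the printout)
5. x = (14*4 + 8) mod 23 = 18 (checks out)
6. x = (14*18 + 8) mod 23 = 7 (in agreement)
7. x = (14*7 + 8) mod 23 = 14 (verified)
8. x = (14*14 + 8) mod 23 = 20 (same as recorded)
9. x = (14*20 + 8) mod 23 = 12 (agrees with the printout)
10. x = (14*12 + 8) mod 23 = 15 (consistent with the printout)
11. x = (14*15 + 8) mod 23 = 11 (matches)
12. x = (14*11 + 8) mod 23 = 1 (a discrepancy with the printout)
That makes step 12 the first incorrect line — x = 1 is what it should show.

step 12, x = 1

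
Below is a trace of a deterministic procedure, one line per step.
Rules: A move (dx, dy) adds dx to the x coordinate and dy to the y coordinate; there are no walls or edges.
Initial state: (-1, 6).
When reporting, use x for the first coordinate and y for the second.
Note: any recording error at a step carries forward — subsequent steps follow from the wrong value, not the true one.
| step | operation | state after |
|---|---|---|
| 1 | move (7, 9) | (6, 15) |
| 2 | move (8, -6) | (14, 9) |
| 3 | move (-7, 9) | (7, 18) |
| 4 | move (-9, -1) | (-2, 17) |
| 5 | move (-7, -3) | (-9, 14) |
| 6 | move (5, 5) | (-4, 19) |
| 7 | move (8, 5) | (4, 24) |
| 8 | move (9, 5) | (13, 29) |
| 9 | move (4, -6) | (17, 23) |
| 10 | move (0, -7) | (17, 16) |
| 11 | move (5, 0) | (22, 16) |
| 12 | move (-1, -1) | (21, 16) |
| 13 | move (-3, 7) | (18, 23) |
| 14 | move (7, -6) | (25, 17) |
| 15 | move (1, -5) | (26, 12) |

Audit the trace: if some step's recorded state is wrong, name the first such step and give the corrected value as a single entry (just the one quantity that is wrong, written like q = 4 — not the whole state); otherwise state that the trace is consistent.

step 1: x = -1 + (7) = 6, y = 6 + (9) = 15 -> no discrepancy
step 2: x = 6 + (8) = 14, y = 15 + (-6) = 9 -> in agreement
step 3: x = 14 + (-7) = 7, y = 9 + (9) = 18 -> confirmed correct
step 4: x = 7 + (-9) = -2, y = 18 + (-1) = 17 -> verified
step 5: x = -2 + (-7) = -9, y = 17 + (-3) = 14 -> agrees with the trace
step 6: x = -9 + (5) = -4, y = 14 + (5) = 19 -> in agreement
step 7: x = -4 + (8) = 4, y = 19 + (5) = 24 -> agrees with the trace
step 8: x = 4 + (9) = 13, y = 24 + (5) = 29 -> no discrepancy
step 9: x = 13 + (4) = 17, y = 29 + (-6) = 23 -> verified
step 10: x = 17 + (0) = 17, y = 23 + (-7) = 16 -> exactly as logged
step 11: x = 17 + (5) = 22, y = 16 + (0) = 16 -> no discrepancy
step 12: x = 22 + (-1) = 21, y = 16 + (-1) = 15 -> the recorded entry deviates here
So the first discrepancy is step 12, where the right value is y = 15.

step 12, y = 15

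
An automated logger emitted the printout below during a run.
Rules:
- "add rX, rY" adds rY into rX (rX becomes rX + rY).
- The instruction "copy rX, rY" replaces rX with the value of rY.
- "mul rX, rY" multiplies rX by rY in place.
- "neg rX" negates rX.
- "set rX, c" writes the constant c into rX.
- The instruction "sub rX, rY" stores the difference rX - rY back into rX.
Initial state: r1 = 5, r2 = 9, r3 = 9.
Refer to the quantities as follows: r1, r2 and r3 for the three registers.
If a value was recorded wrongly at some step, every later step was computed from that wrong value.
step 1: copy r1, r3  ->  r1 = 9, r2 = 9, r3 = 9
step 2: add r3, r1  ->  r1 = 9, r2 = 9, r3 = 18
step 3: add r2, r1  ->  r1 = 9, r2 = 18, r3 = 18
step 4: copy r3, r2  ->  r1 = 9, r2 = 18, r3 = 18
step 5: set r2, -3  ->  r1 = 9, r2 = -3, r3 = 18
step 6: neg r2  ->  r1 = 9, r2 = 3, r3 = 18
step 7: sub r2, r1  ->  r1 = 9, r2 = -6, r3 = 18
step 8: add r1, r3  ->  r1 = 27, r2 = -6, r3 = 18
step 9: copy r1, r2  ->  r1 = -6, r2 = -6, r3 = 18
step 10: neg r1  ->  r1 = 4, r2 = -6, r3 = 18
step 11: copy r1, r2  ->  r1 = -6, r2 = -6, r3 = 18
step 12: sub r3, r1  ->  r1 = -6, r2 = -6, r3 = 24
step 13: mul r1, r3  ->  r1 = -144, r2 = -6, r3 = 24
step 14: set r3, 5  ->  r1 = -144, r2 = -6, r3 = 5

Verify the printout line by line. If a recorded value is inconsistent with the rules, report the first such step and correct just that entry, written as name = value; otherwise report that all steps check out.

Recomputing the run from the initial state:
step 1: r1 = 9, r2 = 9, r3 = 9
step 2: r1 = 9, r2 = 9, r3 = 18
step 3: r1 = 9, r2 = 18, r3 = 18
step 4: r1 = 9, r2 = 18, r3 = 18
step 5: r1 = 9, r2 = -3, r3 = 18
step 6: r1 = 9, r2 = 3, r3 = 18
step 7: r1 = 9, r2 = -6, r3 = 18
step 8: r1 = 27, r2 = -6, r3 = 18
step 9: r1 = -6, r2 = -6, r3 = 18
step 10: r1 = 6, r2 = -6, r3 = 18
step 11: r1 = -6, r2 = -6, r3 = 18
step 12: r1 = -6, r2 = -6, r3 = 24
step 13: r1 = -144, r2 = -6, r3 = 24
step 14: r1 = -144, r2 = -6, r3 = 5
The first disagreement with the printout is at step 10, where the value should be r1 = 6.

step 10, r1 = 6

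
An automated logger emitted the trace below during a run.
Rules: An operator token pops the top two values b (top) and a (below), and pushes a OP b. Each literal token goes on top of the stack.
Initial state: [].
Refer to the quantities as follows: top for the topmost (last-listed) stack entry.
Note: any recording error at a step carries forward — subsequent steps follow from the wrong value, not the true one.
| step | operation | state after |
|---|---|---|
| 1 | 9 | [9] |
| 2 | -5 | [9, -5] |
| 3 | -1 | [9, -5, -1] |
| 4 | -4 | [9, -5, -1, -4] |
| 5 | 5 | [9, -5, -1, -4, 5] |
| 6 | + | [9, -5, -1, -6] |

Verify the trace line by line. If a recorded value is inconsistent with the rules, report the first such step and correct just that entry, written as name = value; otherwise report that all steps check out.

Recomputing the run from the initial state:
step 1: [9]
step 2: [9, -5]
step 3: [9, -5, -1]
step 4: [9, -5, -1, -4]
step 5: [9, -5, -1, -4, 5]
step 6: [9, -5, -1, 1]
The first disagreement with the trace is at step 6, where the value should be top = 1.

step 6, top = 1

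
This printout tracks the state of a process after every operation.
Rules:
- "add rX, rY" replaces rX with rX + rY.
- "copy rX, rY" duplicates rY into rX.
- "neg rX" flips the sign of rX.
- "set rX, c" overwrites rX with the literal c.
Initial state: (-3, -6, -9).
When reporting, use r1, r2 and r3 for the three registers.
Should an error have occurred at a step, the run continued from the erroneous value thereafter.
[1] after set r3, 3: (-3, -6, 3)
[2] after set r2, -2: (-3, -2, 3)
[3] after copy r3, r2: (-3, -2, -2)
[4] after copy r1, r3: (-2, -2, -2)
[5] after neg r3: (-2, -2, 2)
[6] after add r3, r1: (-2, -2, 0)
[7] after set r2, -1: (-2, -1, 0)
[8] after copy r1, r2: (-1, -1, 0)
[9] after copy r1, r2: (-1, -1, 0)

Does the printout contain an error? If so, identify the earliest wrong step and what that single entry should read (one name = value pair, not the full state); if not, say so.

Recomputing the run from the initial state:
step 1: r1 = -3, r2 = -6, r3 = 3
step 2: r1 = -3, r2 = -2, r3 = 3
step 3: r1 = -3, r2 = -2, r3 = -2
step 4: r1 = -2, r2 = -2, r3 = -2
step 5: r1 = -2, r2 = -2, r3 = 2
step 6: r1 = -2, r2 = -2, r3 = 0
step 7: r1 = -2, r2 = -1, r3 = 0
step 8: r1 = -1, r2 = -1, r3 = 0
step 9: r1 = -1, r2 = -1, r3 = 0
This matches the printout at every step.

no error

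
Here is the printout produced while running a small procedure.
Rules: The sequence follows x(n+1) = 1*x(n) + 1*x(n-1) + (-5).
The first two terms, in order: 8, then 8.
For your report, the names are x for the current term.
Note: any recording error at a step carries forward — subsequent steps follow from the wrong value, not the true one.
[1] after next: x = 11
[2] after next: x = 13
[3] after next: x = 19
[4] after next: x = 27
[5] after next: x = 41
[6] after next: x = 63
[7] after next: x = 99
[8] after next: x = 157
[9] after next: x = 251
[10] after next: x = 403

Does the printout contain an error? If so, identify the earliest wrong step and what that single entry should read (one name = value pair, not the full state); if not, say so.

Recomputing the run from the initial state:
step 1: x = 11
step 2: x = 14
step 3: x = 20
step 4: x = 29
step 5: x = 44
step 6: x = 68
step 7: x = 107
step 8: x = 170
step 9: x = 272
step 10: x = 437
The first disagreement with the printout is at step 2, where the value should be x = 14.

step 2, x = 14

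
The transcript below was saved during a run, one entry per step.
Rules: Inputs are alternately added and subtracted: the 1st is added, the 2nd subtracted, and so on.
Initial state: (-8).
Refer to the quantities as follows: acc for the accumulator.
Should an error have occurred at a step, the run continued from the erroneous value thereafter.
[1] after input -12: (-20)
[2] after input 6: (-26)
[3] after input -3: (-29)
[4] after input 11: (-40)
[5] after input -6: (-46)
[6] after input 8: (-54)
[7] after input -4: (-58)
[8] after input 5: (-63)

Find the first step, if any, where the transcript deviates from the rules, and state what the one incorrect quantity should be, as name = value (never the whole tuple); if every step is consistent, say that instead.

no error

1. acc = -8 + -12 = -20 (verified)
2. acc = -20 - 6 = -26 (verified)
3. acc = -26 + -3 = -29 (agrees with the transcript)
4. acc = -29 - 11 = -40 (verified)
5. acc = -40 + -6 = -46 (exactly as logged)
6. acc = -46 - 8 = -54 (agrees with the transcript)
7. acc = -54 + -4 = -58 (same as recorded)
8. acc = -58 - 5 = -63 (matches)
The whole run recomputes cleanly — no discrepancies.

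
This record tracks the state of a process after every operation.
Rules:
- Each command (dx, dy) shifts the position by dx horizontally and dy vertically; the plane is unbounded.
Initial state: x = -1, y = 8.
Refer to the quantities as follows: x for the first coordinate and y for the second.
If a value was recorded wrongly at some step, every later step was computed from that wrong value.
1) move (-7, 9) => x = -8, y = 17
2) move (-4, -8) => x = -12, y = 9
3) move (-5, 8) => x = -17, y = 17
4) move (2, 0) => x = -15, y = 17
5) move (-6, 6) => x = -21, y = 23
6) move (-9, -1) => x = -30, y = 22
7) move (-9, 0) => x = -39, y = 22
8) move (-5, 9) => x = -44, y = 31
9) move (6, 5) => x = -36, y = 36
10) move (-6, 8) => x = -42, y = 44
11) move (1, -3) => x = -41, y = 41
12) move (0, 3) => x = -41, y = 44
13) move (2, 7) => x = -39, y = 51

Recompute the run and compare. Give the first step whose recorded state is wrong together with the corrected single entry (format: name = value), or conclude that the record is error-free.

step 9, x = -38

Step 1: x = -1 + (-7) = -8, y = 8 + (9) = 17 — in agreement.
Step 2: x = -8 + (-4) = -12, y = 17 + (-8) = 9 — same as recorded.
Step 3: x = -12 + (-5) = -17, y = 9 + (8) = 17 — consistent with the record.
Step 4: x = -17 + (2) = -15, y = 17 + (0) = 17 — same as recorded.
Step 5: x = -15 + (-6) = -21, y = 17 + (6) = 23 — no discrepancy.
Step 6: x = -21 + (-9) = -30, y = 23 + (-1) = 22 — confirmed correct.
Step 7: x = -30 + (-9) = -39, y = 22 + (0) = 22 — consistent with the record.
Step 8: x = -39 + (-5) = -44, y = 22 + (9) = 31 — exactly as logged.
Step 9: x = -44 + (6) = -38, y = 31 + (5) = 36 — the record has a different value.
Step 9 is the first one off; corrected, x = -38.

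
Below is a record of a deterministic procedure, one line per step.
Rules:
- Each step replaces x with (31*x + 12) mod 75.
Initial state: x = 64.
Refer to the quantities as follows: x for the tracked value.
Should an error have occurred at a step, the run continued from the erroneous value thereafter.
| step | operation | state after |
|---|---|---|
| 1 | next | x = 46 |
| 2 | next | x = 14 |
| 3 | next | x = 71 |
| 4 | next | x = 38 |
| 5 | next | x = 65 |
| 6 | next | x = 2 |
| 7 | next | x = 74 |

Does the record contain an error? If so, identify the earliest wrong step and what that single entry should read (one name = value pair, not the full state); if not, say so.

Step 1: x = (31*64 + 12) mod 75 = 46 — no discrepancy.
Step 2: x = (31*46 + 12) mod 75 = 13 — this is not what the record shows.
That makes step 2 the first incorrect line — x = 13 is what it should show.

step 2, x = 13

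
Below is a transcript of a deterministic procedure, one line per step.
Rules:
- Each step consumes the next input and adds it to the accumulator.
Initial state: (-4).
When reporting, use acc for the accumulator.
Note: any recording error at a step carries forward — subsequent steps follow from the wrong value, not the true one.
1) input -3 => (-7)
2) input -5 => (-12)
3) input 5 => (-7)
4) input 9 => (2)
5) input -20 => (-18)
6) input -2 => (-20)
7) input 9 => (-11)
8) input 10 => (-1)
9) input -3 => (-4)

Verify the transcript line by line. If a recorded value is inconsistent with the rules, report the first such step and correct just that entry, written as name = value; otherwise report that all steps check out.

no error

Step 1: acc = -4 + -3 = -7 — verified.
Step 2: acc = -7 + -5 = -12 — in agreement.
Step 3: acc = -12 + 5 = -7 — verified.
Step 4: acc = -7 + 9 = 2 — same as recorded.
Step 5: acc = 2 + -20 = -18 — same as recorded.
Step 6: acc = -18 + -2 = -20 — consistent with the transcript.
Step 7: acc = -20 + 9 = -11 — no discrepancy.
Step 8: acc = -11 + 10 = -1 — confirmed correct.
Step 9: acc = -1 + -3 = -4 — checks out.
No step deviates from the rules.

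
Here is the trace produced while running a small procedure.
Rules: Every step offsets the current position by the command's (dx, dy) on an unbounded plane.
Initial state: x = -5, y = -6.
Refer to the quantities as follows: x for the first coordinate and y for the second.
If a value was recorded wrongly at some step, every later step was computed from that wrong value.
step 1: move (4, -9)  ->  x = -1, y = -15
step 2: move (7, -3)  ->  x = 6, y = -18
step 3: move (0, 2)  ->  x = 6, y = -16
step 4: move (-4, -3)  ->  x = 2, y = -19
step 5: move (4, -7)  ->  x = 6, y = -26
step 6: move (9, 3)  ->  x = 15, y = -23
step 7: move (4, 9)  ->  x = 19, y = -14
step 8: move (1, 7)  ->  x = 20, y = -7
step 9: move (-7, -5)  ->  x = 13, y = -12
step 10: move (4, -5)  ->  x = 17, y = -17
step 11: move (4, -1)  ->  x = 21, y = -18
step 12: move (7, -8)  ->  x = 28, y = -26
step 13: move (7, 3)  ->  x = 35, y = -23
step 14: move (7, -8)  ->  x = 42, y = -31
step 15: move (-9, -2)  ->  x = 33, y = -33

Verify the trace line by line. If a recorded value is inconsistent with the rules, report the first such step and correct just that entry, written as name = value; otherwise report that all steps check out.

Recomputing the run from the initial state:
step 1: x = -1, y = -15
step 2: x = 6, y = -18
step 3: x = 6, y = -16
step 4: x = 2, y = -19
step 5: x = 6, y = -26
step 6: x = 15, y = -23
step 7: x = 19, y = -14
step 8: x = 20, y = -7
step 9: x = 13, y = -12
step 10: x = 17, y = -17
step 11: x = 21, y = -18
step 12: x = 28, y = -26
step 13: x = 35, y = -23
step 14: x = 42, y = -31
step 15: x = 33, y = -33
This matches the trace at every step.

no error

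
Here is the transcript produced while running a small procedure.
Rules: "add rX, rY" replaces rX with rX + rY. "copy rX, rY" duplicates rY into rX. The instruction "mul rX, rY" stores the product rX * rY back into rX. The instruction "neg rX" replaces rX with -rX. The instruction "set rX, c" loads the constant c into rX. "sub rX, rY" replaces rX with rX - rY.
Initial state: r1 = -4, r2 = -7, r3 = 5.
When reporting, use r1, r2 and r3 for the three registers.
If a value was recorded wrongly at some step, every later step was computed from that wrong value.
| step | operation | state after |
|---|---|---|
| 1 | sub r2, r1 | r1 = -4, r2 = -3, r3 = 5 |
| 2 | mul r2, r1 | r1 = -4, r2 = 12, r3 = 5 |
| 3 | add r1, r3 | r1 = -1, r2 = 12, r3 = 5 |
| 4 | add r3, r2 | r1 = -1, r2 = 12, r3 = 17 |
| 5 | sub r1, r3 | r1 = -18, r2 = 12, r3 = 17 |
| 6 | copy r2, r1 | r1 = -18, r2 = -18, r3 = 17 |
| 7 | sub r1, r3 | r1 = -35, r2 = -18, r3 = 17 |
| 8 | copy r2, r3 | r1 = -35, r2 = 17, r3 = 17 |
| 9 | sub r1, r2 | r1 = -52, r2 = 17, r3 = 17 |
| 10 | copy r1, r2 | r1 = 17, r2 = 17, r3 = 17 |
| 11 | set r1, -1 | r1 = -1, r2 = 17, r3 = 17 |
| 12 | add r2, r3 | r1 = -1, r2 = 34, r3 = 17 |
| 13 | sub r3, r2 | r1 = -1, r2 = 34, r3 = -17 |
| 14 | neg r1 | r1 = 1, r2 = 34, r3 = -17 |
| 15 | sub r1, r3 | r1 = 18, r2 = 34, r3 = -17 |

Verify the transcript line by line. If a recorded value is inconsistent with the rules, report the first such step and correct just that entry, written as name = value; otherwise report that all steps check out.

step 3, r1 = 1

Recomputing the run from the initial state:
step 1: r1 = -4, r2 = -3, r3 = 5
step 2: r1 = -4, r2 = 12, r3 = 5
step 3: r1 = 1, r2 = 12, r3 = 5
step 4: r1 = 1, r2 = 12, r3 = 17
step 5: r1 = -16, r2 = 12, r3 = 17
step 6: r1 = -16, r2 = -16, r3 = 17
step 7: r1 = -33, r2 = -16, r3 = 17
step 8: r1 = -33, r2 = 17, r3 = 17
step 9: r1 = -50, r2 = 17, r3 = 17
step 10: r1 = 17, r2 = 17, r3 = 17
step 11: r1 = -1, r2 = 17, r3 = 17
step 12: r1 = -1, r2 = 34, r3 = 17
step 13: r1 = -1, r2 = 34, r3 = -17
step 14: r1 = 1, r2 = 34, r3 = -17
step 15: r1 = 18, r2 = 34, r3 = -17
The first disagreement with the transcript is at step 3, where the value should be r1 = 1.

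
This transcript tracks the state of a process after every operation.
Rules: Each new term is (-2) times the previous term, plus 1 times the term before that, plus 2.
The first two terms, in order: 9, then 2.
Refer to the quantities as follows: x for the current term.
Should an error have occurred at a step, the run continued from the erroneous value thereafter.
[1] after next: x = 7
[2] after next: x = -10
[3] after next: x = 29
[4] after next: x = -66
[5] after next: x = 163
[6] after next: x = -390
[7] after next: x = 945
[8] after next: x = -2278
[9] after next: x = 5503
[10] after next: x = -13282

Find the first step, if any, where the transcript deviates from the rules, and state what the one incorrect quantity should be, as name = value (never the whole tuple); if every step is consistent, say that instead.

no error

1. x = -2*(2) + (1)*(9) + (2) = 7 (verified)
2. x = -2*(7) + (1)*(2) + (2) = -10 (checks out)
3. x = -2*(-10) + (1)*(7) + (2) = 29 (consistent with the transcript)
4. x = -2*(29) + (1)*(-10) + (2) = -66 (consistent with the transcript)
5. x = -2*(-66) + (1)*(29) + (2) = 163 (same as recorded)
6. x = -2*(163) + (1)*(-66) + (2) = -390 (same as recorded)
7. x = -2*(-390) + (1)*(163) + (2) = 945 (exactly as logged)
8. x = -2*(945) + (1)*(-390) + (2) = -2278 (confirmed correct)
9. x = -2*(-2278) + (1)*(945) + (2) = 5503 (matches)
10. x = -2*(5503) + (1)*(-2278) + (2) = -13282 (in agreement)
The whole run recomputes cleanly — no discrepancies.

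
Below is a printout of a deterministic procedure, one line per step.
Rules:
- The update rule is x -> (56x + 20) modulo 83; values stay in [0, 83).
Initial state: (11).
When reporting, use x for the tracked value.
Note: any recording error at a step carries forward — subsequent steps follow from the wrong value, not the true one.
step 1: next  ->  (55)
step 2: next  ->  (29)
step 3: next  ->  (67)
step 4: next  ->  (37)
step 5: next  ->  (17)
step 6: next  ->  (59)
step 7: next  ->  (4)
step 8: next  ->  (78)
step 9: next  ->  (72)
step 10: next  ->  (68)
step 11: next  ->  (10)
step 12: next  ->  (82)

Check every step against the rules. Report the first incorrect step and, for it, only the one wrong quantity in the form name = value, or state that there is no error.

Recomputing the run from the initial state:
step 1: x = 55
step 2: x = 29
step 3: x = 67
step 4: x = 37
step 5: x = 17
step 6: x = 59
step 7: x = 4
step 8: x = 78
step 9: x = 72
step 10: x = 68
step 11: x = 10
step 12: x = 82
This matches the printout at every step.

no error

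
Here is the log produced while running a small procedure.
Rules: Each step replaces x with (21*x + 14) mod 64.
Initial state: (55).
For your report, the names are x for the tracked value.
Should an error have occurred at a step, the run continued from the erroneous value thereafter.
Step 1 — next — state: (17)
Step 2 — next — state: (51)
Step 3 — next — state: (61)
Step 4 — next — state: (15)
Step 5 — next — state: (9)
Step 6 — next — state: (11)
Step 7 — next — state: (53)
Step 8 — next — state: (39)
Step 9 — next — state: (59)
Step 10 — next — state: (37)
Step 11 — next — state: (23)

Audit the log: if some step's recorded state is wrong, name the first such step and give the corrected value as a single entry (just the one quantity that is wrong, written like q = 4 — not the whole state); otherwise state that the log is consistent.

Step 1: x = (21*55 + 14) mod 64 = 17 — confirmed correct.
Step 2: x = (21*17 + 14) mod 64 = 51 — in agreement.
Step 3: x = (21*51 + 14) mod 64 = 61 — agrees with the log.
Step 4: x = (21*61 + 14) mod 64 = 15 — verified.
Step 5: x = (21*15 + 14) mod 64 = 9 — exactly as logged.
Step 6: x = (21*9 + 14) mod 64 = 11 — exactly as logged.
Step 7: x = (21*11 + 14) mod 64 = 53 — consistent with the log.
Step 8: x = (21*53 + 14) mod 64 = 39 — agrees with the log.
Step 9: x = (21*39 + 14) mod 64 = 1 — the log disagrees here.
First incorrect step: 9; the correct value is x = 1.

step 9, x = 1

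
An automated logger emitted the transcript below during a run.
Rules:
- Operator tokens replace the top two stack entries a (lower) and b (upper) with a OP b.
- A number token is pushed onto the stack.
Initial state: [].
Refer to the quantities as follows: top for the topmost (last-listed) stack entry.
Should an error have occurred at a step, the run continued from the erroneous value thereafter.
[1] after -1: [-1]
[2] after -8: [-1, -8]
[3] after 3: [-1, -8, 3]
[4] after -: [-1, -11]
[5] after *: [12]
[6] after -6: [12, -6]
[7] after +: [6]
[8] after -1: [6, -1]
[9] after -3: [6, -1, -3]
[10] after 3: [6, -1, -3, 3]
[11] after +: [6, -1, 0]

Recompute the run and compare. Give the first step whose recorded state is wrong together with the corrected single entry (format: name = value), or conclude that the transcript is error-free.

step 5, top = 11

Recomputing the run from the initial state:
step 1: [-1]
step 2: [-1, -8]
step 3: [-1, -8, 3]
step 4: [-1, -11]
step 5: [11]
step 6: [11, -6]
step 7: [5]
step 8: [5, -1]
step 9: [5, -1, -3]
step 10: [5, -1, -3, 3]
step 11: [5, -1, 0]
The first disagreement with the transcript is at step 5, where the value should be top = 11.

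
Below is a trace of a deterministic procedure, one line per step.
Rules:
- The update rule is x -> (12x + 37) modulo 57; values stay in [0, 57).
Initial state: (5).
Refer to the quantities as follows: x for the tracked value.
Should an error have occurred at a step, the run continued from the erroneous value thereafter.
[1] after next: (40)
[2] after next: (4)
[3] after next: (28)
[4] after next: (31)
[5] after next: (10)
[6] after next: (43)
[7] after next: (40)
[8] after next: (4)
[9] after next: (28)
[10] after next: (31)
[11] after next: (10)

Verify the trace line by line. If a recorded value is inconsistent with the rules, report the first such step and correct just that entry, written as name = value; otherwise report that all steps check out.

no error

step 1: x = (12*5 + 37) mod 57 = 40 -> matches
step 2: x = (12*40 + 37) mod 57 = 4 -> exactly as logged
step 3: x = (12*4 + 37) mod 57 = 28 -> exactly as logged
step 4: x = (12*28 + 37) mod 57 = 31 -> same as recorded
step 5: x = (12*31 + 37) mod 57 = 10 -> confirmed correct
step 6: x = (12*10 + 37) mod 57 = 43 -> consistent with the trace
step 7: x = (12*43 + 37) mod 57 = 40 -> checks out
step 8: x = (12*40 + 37) mod 57 = 4 -> verified
step 9: x = (12*4 + 37) mod 57 = 28 -> no discrepancy
step 10: x = (12*28 + 37) mod 57 = 31 -> agrees with the trace
step 11: x = (12*31 + 37) mod 57 = 10 -> same as recorded
The whole run recomputes cleanly — no discrepancies.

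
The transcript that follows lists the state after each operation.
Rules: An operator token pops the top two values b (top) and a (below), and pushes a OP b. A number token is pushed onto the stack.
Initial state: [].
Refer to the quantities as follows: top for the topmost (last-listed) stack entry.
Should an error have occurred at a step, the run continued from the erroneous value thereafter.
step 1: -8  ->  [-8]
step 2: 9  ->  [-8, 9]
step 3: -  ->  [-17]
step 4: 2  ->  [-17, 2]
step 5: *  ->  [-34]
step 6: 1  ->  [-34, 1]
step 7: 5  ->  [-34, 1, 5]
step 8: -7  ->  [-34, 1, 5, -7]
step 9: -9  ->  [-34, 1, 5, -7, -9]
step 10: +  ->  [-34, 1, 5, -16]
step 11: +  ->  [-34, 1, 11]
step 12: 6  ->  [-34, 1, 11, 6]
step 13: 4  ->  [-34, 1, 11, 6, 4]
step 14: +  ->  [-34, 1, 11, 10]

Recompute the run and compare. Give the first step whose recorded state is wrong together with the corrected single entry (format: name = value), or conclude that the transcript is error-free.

Step 1: push -8: top = -8 — exactly as logged.
Step 2: push 9: top = 9 — same as recorded.
Step 3: -8 - 9 = -17 — verified.
Step 4: push 2: top = 2 — same as recorded.
Step 5: -17 * 2 = -34 — no discrepancy.
Step 6: push 1: top = 1 — confirmed correct.
Step 7: push 5: top = 5 — verified.
Step 8: push -7: top = -7 — checks out.
Step 9: push -9: top = -9 — matches.
Step 10: -7 + -9 = -16 — matches.
Step 11: 5 + -16 = -11 — first mismatch against the transcript.
First incorrect step: 11; the correct value is top = -11.

step 11, top = -11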